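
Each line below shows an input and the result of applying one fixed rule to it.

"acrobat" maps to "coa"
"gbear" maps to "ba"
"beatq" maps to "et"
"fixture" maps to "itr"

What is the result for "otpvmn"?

The rule is to keep every other character starting from the second (positions 2nd, 4th, 6th, ...).
Doing the same to "otpvmn": "tvn".

tvn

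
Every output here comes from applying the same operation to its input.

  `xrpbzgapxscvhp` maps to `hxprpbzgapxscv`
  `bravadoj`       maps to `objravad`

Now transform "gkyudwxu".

Looking at the pairs, the operation is to swap the first and last characters, then move the last 2 characters to the front (rotate right by 2).
On "gkyudwxu": the first step gives "ukyudwxg", and the second then gives "xgukyudw".

xgukyudw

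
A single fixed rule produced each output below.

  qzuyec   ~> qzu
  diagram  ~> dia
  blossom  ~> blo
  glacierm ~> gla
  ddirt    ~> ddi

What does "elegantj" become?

Looking at the pairs, the operation is to keep only the first 3 characters.
For "elegantj" the result is "ele".

ele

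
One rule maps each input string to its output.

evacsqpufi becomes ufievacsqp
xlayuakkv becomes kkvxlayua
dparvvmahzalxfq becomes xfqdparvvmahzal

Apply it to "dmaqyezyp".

Looking at the pairs, the operation is to move the last 3 characters to the front (rotate right by 3).
So "dmaqyezyp" becomes "zypdmaqye".

zypdmaqye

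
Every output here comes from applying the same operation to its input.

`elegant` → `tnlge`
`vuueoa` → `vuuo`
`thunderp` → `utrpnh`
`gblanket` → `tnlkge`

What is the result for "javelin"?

Each output is the input with this applied: sort the characters into reverse alphabetical order, then delete the last 2 characters.
"javelin" → "vnljiea" → "vnlji".

vnlji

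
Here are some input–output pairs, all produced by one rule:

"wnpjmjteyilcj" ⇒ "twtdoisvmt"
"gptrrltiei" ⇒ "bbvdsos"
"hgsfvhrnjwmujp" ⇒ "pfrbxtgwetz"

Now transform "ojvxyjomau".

In each case the input is transformed by: delete the first 3 characters, then shift every letter 10 places forward in the alphabet (wrapping around).
"ojvxyjomau" → "xyjomau" → "hitywke".

hitywke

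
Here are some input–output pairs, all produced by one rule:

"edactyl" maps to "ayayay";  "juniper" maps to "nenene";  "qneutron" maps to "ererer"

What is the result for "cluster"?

The transformation: keep one character in every 3, starting at position 3 (positions 3rd, 6th, 9th, ...), then write the whole string 3 times in a row.
On "cluster": the first step gives "ue", and the second then gives "ueueue".

ueueue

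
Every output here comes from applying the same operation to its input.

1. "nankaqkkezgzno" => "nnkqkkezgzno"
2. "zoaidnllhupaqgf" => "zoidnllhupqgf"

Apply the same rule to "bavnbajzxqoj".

What's happening: remove every "a".
On "bavnbajzxqoj" that produces "bvnbjzxqoj".

bvnbjzxqoj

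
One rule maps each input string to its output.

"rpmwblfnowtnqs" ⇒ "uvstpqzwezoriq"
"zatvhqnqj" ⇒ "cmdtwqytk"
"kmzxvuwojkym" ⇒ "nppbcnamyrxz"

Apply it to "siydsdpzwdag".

vjldbggzvcgs

In each case the input is transformed by: shift every letter 3 places forward in the alphabet (wrapping around), then take characters alternately from the front and the back (1st, last, 2nd, 2nd-last, ...).
Doing the same to "siydsdpzwdag": "vjldbggzvcgs".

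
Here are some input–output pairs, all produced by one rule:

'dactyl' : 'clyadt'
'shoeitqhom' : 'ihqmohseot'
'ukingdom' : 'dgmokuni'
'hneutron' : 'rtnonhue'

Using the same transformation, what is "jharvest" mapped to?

The transformation: swap each adjacent pair of characters (1↔2, 3↔4, ...), then swap the front and back halves of the string.
Working it through for "jharvest": intermediate "hjraevts", final "evtshjra".

evtshjra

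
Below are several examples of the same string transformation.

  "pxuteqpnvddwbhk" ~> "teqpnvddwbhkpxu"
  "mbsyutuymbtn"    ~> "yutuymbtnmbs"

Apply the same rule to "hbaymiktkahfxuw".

ymiktkahfxuwhba

The rule is to move the first 3 characters to the end (rotate left by 3).
Doing the same to "hbaymiktkahfxuw": "ymiktkahfxuwhba".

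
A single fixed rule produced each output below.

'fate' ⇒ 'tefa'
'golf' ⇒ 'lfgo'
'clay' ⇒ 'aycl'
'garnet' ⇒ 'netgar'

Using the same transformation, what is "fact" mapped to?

ctfa

In each case the input is transformed by: swap the front and back halves of the string.
"fact" → "ctfa".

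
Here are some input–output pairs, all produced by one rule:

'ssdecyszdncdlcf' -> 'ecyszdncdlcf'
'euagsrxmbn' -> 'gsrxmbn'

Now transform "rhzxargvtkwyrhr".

xargvtkwyrhr

Each output is the input with this applied: delete the first 3 characters.
On "rhzxargvtkwyrhr" that produces "xargvtkwyrhr".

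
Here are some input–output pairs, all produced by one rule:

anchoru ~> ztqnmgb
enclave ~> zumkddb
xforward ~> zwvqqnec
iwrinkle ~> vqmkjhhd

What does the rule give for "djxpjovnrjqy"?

xwuqponmiiic

The pattern: shift every letter 1 place backward in the alphabet (wrapping around), then sort the characters into reverse alphabetical order.
Working it through for "djxpjovnrjqy": intermediate "ciwoinumqipx", final "xwuqponmiiic".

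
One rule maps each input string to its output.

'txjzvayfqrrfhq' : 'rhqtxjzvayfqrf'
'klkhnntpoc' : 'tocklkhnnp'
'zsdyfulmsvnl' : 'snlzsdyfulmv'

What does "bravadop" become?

aopbravd

Rule — move the last 3 characters to the front (rotate right by 3), then swap the first and last characters.
"bravadop" → "dopbrava" → "aopbravd".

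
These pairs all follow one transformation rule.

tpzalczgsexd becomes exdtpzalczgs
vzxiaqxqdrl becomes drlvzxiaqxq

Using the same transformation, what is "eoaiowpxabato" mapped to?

atoeoaiowpxab

Looking at the pairs, the operation is to move the last 3 characters to the front (rotate right by 3).
So "eoaiowpxabato" becomes "atoeoaiowpxab".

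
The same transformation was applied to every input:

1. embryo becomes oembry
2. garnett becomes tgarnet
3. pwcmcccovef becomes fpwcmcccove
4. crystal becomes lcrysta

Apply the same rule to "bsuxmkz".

zbsuxmk

Rule — move the last character to the front.
For "bsuxmkz" the result is "zbsuxmk".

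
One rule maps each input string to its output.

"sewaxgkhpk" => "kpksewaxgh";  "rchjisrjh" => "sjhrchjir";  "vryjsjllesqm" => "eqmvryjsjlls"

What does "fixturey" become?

The rule is to move the last 3 characters to the front (rotate right by 3), then swap the first and last characters.
So "fixturey" becomes "ueyfixtr".

ueyfixtr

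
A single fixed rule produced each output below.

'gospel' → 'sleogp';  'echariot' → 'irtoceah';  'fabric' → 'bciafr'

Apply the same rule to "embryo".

boymer

The rule is to swap each adjacent pair of characters (1↔2, 3↔4, ...), then swap the front and back halves of the string.
Applying both steps to "embryo": "merboy", then "boymer".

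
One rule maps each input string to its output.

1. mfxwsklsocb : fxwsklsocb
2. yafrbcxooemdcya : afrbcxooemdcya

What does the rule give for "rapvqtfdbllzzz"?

What's happening: delete the first character.
So "rapvqtfdbllzzz" becomes "apvqtfdbllzzz".

apvqtfdbllzzz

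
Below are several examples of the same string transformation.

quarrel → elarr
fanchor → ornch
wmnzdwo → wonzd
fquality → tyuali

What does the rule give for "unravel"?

elrav

Looking at the pairs, the operation is to delete the first 2 characters, then move the last 2 characters to the front (rotate right by 2).
"unravel" → "ravel" → "elrav".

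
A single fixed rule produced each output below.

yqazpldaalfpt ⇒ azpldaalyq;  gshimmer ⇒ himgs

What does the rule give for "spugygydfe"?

ugygysp

What's happening: delete the last 3 characters, then move the first 2 characters to the end (rotate left by 2).
On "spugygydfe": the first step gives "spugygy", and the second then gives "ugygysp".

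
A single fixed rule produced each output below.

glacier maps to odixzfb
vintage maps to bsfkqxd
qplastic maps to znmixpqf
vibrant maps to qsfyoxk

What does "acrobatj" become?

The transformation: shift every letter 3 places backward in the alphabet (wrapping around), then move the last character to the front.
On "acrobatj": the first step gives "xzolyxqg", and the second then gives "gxzolyxq".

gxzolyxq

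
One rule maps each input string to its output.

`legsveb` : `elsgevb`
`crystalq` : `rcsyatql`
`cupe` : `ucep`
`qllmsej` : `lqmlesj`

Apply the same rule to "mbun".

bmnu

Each output is the input with this applied: swap each adjacent pair of characters (1↔2, 3↔4, ...).
"mbun" → "bmnu".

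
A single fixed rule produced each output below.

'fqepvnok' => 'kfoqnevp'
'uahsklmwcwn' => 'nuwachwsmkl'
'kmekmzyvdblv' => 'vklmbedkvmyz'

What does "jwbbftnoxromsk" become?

The pattern: take characters alternately from the front and the back (1st, last, 2nd, 2nd-last, ...), then swap each adjacent pair of characters (1↔2, 3↔4, ...).
Applying both steps to "jwbbftnoxromsk": "jkwsbmbofrtxno", then "kjswmbobrfxton".

kjswmbobrfxton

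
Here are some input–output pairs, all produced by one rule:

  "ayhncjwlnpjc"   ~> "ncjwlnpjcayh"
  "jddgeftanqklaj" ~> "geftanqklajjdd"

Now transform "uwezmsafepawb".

What's happening: move the first 3 characters to the end (rotate left by 3).
For "uwezmsafepawb" the result is "zmsafepawbuwe".

zmsafepawbuwe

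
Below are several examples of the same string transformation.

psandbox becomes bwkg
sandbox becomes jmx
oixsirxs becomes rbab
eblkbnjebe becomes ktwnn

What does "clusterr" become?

ubna

The pattern: keep every other character starting from the second (positions 2nd, 4th, 6th, ...), then shift every letter 9 places forward in the alphabet (wrapping around).
For "clusterr", step one produces "lser"; step two turns that into "ubna".
(Check on "sandbox": → "ado" → "jmx" ✓)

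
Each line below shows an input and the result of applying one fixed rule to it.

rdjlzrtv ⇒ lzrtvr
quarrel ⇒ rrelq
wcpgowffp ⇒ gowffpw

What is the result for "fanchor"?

Looking at the pairs, the operation is to move the first 3 characters to the end (rotate left by 3), then delete the last 2 characters.
Working it through for "fanchor": intermediate "chorfan", final "chorf".
(Check on "wcpgowffp": → "gowffpwcp" → "gowffpw" ✓)

chorf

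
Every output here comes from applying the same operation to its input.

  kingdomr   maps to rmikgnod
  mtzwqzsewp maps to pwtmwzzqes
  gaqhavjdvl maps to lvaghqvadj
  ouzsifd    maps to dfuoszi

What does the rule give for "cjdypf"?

Looking at the pairs, the operation is to move the last 2 characters to the front (rotate right by 2), then swap each adjacent pair of characters (1↔2, 3↔4, ...).
Starting from "cjdypf": after the first operation, "pfcjdy"; after the second, "fpjcyd".

fpjcyd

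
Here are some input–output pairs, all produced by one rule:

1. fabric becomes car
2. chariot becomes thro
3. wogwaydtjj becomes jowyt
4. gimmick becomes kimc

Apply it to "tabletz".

zalt

Looking at the pairs, the operation is to move the last character to the front, then keep every other character starting from the first (positions 1st, 3rd, 5th, ...).
Starting from "tabletz": after the first operation, "ztablet"; after the second, "zalt".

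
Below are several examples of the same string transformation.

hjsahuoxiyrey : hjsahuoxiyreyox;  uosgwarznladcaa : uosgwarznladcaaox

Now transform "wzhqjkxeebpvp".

Rule — append "ox".
"wzhqjkxeebpvp" → "wzhqjkxeebpvpox".

wzhqjkxeebpvpox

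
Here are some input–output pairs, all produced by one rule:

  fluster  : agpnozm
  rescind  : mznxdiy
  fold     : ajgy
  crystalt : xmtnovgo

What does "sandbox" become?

Looking at the pairs, the operation is to shift every letter 5 places backward in the alphabet (wrapping around).
Doing the same to "sandbox": "nviywjs".

nviywjs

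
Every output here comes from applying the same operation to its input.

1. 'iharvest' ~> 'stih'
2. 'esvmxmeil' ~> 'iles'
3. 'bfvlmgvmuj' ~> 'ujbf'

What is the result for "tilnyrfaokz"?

The rule is to move the first 2 characters to the end (rotate left by 2), then keep only the last 4 characters.
On "tilnyrfaokz": the first step gives "lnyrfaokzti", and the second then gives "kzti".

kzti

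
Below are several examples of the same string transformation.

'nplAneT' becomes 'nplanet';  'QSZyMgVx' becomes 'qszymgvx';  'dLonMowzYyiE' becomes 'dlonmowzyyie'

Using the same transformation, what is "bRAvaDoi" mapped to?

bravadoi

In each case the input is transformed by: convert every letter to lowercase.
On "bRAvaDoi" that produces "bravadoi".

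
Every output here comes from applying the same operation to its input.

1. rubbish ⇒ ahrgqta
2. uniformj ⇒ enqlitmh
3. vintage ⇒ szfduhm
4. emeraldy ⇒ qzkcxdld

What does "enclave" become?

kzuddmb

The pattern: shift every letter 1 place backward in the alphabet (wrapping around), then move the first 3 characters to the end (rotate left by 3).
Working it through for "enclave": intermediate "dmbkzud", final "kzuddmb".
(Check on "uniformj": → "tmhenqli" → "enqlitmh" ✓)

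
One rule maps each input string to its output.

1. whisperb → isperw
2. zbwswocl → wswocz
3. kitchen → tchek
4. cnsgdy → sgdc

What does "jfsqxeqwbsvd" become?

In each case the input is transformed by: swap the first and last characters, then delete the first 2 characters.
Applying both steps to "jfsqxeqwbsvd": "dfsqxeqwbsvj", then "sqxeqwbsvj".

sqxeqwbsvj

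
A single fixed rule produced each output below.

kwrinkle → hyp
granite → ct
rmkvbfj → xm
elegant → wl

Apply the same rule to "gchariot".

Rule — shift every letter 11 places forward in the alphabet (wrapping around), then keep one character in every 3, starting at position 2 (positions 2nd, 5th, 8th, ...).
On "gchariot": the first step gives "rnslctze", and the second then gives "nce".

nce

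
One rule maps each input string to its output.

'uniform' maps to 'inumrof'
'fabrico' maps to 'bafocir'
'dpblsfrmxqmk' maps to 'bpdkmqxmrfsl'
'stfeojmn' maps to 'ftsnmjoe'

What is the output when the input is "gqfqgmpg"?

fqggpmgq

The transformation: move the first 3 characters to the end (rotate left by 3), then reverse the string.
Working it through for "gqfqgmpg": intermediate "qgmpggqf", final "fqggpmgq".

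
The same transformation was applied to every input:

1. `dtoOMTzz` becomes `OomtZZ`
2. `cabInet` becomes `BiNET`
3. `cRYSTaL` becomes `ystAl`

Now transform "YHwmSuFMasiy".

WMsUfmASIY

The pattern: delete the first 2 characters, then flip the case of every letter.
Starting from "YHwmSuFMasiy": after the first operation, "wmSuFMasiy"; after the second, "WMsUfmASIY".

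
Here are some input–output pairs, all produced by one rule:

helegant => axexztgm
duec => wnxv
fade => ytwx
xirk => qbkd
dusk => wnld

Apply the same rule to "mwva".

Rule — shift every letter 7 places backward in the alphabet (wrapping around).
Applying that to "mwva" gives "fpot".

fpot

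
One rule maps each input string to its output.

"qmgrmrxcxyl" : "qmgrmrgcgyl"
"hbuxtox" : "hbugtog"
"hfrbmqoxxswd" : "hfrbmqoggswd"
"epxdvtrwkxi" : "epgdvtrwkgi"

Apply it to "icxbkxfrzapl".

In each case the input is transformed by: replace every "x" with "g".
Applying that to "icxbkxfrzapl" gives "icgbkgfrzapl".

icgbkgfrzapl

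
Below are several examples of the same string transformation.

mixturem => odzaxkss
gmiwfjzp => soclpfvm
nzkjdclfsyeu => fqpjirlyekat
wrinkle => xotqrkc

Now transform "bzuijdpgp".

Rule — move the first character to the end, then shift every letter 6 places forward in the alphabet (wrapping around).
On "bzuijdpgp": the first step gives "zuijdpgpb", and the second then gives "faopjvmvh".
(Check on "wrinkle": → "rinklew" → "xotqrkc" ✓)

faopjvmvh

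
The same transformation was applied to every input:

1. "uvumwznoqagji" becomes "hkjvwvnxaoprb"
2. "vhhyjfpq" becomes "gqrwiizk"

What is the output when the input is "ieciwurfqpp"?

Looking at the pairs, the operation is to move the last 3 characters to the front (rotate right by 3), then shift every letter 1 place forward in the alphabet (wrapping around).
Doing the same to "ieciwurfqpp": "rqqjfdjxvsg".
(Check on "vhhyjfpq": → "fpqvhhyj" → "gqrwiizk" ✓)

rqqjfdjxvsg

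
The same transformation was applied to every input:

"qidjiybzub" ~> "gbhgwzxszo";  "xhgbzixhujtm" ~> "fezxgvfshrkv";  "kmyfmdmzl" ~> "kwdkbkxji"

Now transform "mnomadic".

In each case the input is transformed by: shift every letter 2 places backward in the alphabet (wrapping around), then move the first character to the end.
Applying both steps to "mnomadic": "klmkybga", then "lmkybgak".

lmkybgak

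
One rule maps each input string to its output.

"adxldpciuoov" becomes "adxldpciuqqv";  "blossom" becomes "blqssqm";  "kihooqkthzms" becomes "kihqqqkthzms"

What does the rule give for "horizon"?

hqrizqn

Each output is the input with this applied: replace every "o" with "q".
For "horizon" the result is "hqrizqn".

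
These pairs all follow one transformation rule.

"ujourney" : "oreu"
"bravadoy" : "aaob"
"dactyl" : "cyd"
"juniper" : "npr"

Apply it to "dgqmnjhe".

Rule — move the first character to the end, then keep every other character starting from the second (positions 2nd, 4th, 6th, ...).
On "dgqmnjhe" that produces "qnhd".

qnhd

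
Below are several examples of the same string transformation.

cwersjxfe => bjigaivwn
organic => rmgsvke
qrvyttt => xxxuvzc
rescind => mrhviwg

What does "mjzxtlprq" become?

Looking at the pairs, the operation is to shift every letter 4 places forward in the alphabet (wrapping around), then move the last 3 characters to the front (rotate right by 3).
Working it through for "mjzxtlprq": intermediate "qndbxptvu", final "tvuqndbxp".

tvuqndbxp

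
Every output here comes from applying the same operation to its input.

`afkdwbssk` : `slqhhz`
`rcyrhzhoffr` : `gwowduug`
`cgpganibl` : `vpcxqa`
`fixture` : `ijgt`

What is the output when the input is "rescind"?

rxcs

In each case the input is transformed by: shift every letter 11 places backward in the alphabet (wrapping around), then delete the first 3 characters.
"rescind" → "gthrxcs" → "rxcs".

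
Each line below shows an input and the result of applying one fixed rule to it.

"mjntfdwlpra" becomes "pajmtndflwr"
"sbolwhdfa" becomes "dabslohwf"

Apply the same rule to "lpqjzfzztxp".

Rule — swap each adjacent pair of characters (1↔2, 3↔4, ...), then move the last 2 characters to the front (rotate right by 2).
So "lpqjzfzztxp" becomes "tppljqfzzzx".
(Check on "mjntfdwlpra": → "jmtndflwrpa" → "pajmtndflwr" ✓)

tppljqfzzzx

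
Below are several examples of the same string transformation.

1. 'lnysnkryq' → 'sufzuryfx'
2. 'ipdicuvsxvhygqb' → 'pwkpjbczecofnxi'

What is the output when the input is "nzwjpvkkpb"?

Rule — shift every letter 7 places forward in the alphabet (wrapping around).
Doing the same to "nzwjpvkkpb": "ugdqwcrrwi".

ugdqwcrrwi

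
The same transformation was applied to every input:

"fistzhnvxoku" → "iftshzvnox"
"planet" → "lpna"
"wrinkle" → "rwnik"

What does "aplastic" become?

What's happening: delete the last 2 characters, then swap each adjacent pair of characters (1↔2, 3↔4, ...).
Working it through for "aplastic": intermediate "aplast", final "paalts".
(Check on "planet": → "plan" → "lpna" ✓)

paalts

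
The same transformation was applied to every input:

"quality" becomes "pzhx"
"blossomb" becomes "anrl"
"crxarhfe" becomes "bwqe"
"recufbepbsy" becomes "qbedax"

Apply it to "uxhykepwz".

tgjoy

Looking at the pairs, the operation is to shift every letter 1 place backward in the alphabet (wrapping around), then keep every other character starting from the first (positions 1st, 3rd, 5th, ...).
For "uxhykepwz" the result is "tgjoy".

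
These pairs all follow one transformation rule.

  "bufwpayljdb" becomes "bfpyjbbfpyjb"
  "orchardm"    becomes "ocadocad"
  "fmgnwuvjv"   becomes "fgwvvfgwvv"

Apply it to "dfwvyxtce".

Looking at the pairs, the operation is to keep every other character starting from the first (positions 1st, 3rd, 5th, ...), then write the whole string twice.
Starting from "dfwvyxtce": after the first operation, "dwyte"; after the second, "dwytedwyte".

dwytedwyte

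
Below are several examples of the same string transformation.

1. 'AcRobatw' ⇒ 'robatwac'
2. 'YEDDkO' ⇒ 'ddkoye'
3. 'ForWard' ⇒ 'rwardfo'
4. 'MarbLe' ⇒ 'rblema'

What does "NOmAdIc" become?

In each case the input is transformed by: move the first 2 characters to the end (rotate left by 2), then convert every letter to lowercase.
On "NOmAdIc": the first step gives "mAdIcNO", and the second then gives "madicno".

madicno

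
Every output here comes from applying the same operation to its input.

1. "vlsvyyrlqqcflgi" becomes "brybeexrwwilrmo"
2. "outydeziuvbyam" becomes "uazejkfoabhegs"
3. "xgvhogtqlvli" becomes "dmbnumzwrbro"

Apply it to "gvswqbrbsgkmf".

mbycwhxhymqsl

Each output is the input with this applied: shift every letter 6 places forward in the alphabet (wrapping around).
On "gvswqbrbsgkmf" that produces "mbycwhxhymqsl".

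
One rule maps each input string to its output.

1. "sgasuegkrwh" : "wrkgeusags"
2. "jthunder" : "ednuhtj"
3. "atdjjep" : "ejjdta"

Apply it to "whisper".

epsihw

What's happening: delete the last character, then reverse the string.
So "whisper" becomes "epsihw".
(Check on "jthunder": → "jthunde" → "ednuhtj" ✓)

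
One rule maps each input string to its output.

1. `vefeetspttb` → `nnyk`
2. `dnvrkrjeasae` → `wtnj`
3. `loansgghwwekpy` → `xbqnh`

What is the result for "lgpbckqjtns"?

plsb

The transformation: keep one character in every 3, starting at position 2 (positions 2nd, 5th, 8th, ...), then shift every letter 9 places forward in the alphabet (wrapping around).
Working it through for "lgpbckqjtns": intermediate "gcjs", final "plsb".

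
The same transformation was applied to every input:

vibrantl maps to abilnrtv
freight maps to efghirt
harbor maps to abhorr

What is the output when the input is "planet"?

Each output is the input with this applied: sort the characters into alphabetical order.
On "planet" that produces "aelnpt".

aelnpt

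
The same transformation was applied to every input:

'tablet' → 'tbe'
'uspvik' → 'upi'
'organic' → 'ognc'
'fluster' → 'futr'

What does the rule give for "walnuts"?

wlus

Rule — keep every other character starting from the first (positions 1st, 3rd, 5th, ...).
On "walnuts" that produces "wlus".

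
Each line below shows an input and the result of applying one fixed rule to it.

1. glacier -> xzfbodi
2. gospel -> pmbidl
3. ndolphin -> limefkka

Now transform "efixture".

fuqrobbc

Looking at the pairs, the operation is to move the first 2 characters to the end (rotate left by 2), then shift every letter 3 places backward in the alphabet (wrapping around).
On "efixture": the first step gives "ixtureef", and the second then gives "fuqrobbc".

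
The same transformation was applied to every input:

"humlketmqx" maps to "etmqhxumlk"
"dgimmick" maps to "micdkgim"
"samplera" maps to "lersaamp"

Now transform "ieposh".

osihep

The rule is to swap the first and last characters, then swap the front and back halves of the string.
Starting from "ieposh": after the first operation, "heposi"; after the second, "osihep".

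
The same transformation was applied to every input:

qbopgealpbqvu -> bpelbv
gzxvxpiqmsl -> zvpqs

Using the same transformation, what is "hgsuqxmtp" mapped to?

In each case the input is transformed by: keep every other character starting from the second (positions 2nd, 4th, 6th, ...).
So "hgsuqxmtp" becomes "guxt".

guxt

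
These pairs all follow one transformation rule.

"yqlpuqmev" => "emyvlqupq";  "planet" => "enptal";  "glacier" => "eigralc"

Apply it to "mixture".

Looking at the pairs, the operation is to move the last 3 characters to the front (rotate right by 3), then swap each adjacent pair of characters (1↔2, 3↔4, ...).
Applying both steps to "mixture": "uremixt", then "rumexit".

rumexit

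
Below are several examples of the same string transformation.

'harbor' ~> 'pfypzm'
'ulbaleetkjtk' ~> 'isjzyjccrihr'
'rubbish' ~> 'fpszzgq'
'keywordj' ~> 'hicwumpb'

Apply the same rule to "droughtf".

Each output is the input with this applied: move the last character to the front, then shift every letter 2 places backward in the alphabet (wrapping around).
Working it through for "droughtf": intermediate "fdrought", final "dbpmsefr".

dbpmsefr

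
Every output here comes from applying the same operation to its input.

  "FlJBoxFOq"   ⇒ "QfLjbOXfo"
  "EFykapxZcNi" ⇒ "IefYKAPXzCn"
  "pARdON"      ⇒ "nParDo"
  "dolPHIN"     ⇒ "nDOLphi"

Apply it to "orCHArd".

The transformation: flip the case of every letter, then move the last character to the front.
Working it through for "orCHArd": intermediate "ORchaRD", final "DORchaR".

DORchaR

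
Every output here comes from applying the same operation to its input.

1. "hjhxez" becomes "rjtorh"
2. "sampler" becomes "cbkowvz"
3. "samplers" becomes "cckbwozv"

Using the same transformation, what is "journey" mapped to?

tiyoexb

In each case the input is transformed by: shift every letter 10 places forward in the alphabet (wrapping around), then take characters alternately from the front and the back (1st, last, 2nd, 2nd-last, ...).
Applying both steps to "journey": "tyebxoi", then "tiyoexb".
(Check on "samplers": → "ckwzvobc" → "cckbwozv" ✓)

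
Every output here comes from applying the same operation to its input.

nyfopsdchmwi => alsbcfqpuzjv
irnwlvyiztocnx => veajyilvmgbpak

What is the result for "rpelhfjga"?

Looking at the pairs, the operation is to shift every letter 13 places forward in the alphabet (wrapping around) — i.e. ROT13.
So "rpelhfjga" becomes "ecryuswtn".

ecryuswtn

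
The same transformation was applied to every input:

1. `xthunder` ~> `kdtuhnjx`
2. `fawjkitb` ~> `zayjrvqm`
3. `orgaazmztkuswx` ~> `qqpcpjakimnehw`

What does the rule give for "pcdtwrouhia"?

The transformation: shift every letter 10 places backward in the alphabet (wrapping around), then move the first 3 characters to the end (rotate left by 3).
On "pcdtwrouhia" that produces "jmhekxyqfst".

jmhekxyqfst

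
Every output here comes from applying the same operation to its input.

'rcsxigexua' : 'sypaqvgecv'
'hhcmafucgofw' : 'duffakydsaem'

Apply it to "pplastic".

Rule — move the last 2 characters to the front (rotate right by 2), then shift every letter 2 places backward in the alphabet (wrapping around).
Working it through for "pplastic": intermediate "icpplast", final "gannjyqr".

gannjyqr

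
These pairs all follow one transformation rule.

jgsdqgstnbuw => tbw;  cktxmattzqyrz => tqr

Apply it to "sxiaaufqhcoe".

In each case the input is transformed by: keep every other character starting from the second (positions 2nd, 4th, 6th, ...), then delete the first 3 characters.
Applying both steps to "sxiaaufqhcoe": "xauqce", then "qce".

qce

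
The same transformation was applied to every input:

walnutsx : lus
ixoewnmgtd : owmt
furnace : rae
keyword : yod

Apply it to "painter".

itr

The rule is to delete the first 2 characters, then keep every other character starting from the first (positions 1st, 3rd, 5th, ...).
On "painter": the first step gives "inter", and the second then gives "itr".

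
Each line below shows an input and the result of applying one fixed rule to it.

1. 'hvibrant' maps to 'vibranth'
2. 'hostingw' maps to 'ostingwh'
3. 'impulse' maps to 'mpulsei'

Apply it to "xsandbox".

sandboxx

What's happening: move the first character to the end.
So "xsandbox" becomes "sandboxx".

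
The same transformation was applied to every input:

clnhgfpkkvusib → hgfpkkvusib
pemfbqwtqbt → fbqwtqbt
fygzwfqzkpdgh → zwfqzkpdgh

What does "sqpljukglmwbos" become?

Looking at the pairs, the operation is to delete the first 3 characters.
"sqpljukglmwbos" → "ljukglmwbos".

ljukglmwbos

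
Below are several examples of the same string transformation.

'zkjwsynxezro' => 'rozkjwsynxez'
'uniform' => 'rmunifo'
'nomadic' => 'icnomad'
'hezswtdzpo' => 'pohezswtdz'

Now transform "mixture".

remixtu

The rule is to move the last 2 characters to the front (rotate right by 2).
For "mixture" the result is "remixtu".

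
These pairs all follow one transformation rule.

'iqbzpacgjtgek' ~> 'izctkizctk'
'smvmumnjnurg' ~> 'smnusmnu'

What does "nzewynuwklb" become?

Each output is the input with this applied: keep one character in every 3, starting at position 1 (positions 1st, 4th, 7th, ...), then write the whole string twice.
Working it through for "nzewynuwklb": intermediate "nwul", final "nwulnwul".

nwulnwul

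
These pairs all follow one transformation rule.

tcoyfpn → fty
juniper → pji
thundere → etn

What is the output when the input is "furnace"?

The rule is to move the last 3 characters to the front (rotate right by 3), then keep one character in every 3, starting at position 1 (positions 1st, 4th, 7th, ...).
On "furnace": the first step gives "acefurn", and the second then gives "afn".

afn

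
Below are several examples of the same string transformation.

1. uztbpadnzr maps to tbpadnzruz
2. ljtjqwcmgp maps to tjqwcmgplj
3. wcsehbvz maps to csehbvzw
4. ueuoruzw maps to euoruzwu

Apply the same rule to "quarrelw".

uarrelwq

The rule is to move the last 3 characters to the front (rotate right by 3), then swap the front and back halves of the string.
For "quarrelw", step one produces "elwquarr"; step two turns that into "uarrelwq".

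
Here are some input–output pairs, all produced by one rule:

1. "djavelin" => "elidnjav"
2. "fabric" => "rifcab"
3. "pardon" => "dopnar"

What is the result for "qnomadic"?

Looking at the pairs, the operation is to swap the first and last characters, then swap the front and back halves of the string.
"qnomadic" → "cnomadiq" → "adiqcnom".

adiqcnom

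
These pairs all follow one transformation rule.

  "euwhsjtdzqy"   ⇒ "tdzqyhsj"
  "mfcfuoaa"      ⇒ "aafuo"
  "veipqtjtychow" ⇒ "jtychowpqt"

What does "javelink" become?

nkeli

What's happening: delete the first 3 characters, then move the first 3 characters to the end (rotate left by 3).
"javelink" → "nkeli".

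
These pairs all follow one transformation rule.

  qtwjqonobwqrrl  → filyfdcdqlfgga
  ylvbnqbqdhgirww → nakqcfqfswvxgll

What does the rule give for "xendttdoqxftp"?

mtcsiisdfmuie

Looking at the pairs, the operation is to shift every letter 11 places backward in the alphabet (wrapping around).
"xendttdoqxftp" → "mtcsiisdfmuie".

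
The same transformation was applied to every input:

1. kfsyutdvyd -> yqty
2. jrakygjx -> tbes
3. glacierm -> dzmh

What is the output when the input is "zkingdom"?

byjh

The rule is to shift every letter 5 places backward in the alphabet (wrapping around), then keep only the last 4 characters.
"zkingdom" → "ufdibyjh" → "byjh".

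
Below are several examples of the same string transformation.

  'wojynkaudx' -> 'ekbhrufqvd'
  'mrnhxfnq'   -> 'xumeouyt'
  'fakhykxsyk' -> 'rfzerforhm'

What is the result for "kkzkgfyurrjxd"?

Looking at the pairs, the operation is to reverse the string, then shift every letter 7 places forward in the alphabet (wrapping around).
"kkzkgfyurrjxd" → "dxjrruyfgkzkk" → "keqyybfmnrgrr".

keqyybfmnrgrr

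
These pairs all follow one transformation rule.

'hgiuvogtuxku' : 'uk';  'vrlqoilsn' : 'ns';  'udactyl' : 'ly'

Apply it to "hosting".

gn

Looking at the pairs, the operation is to reverse the string, then keep only the first 2 characters.
Starting from "hosting": after the first operation, "gnitsoh"; after the second, "gn".
(Check on "udactyl": → "lytcadu" → "ly" ✓)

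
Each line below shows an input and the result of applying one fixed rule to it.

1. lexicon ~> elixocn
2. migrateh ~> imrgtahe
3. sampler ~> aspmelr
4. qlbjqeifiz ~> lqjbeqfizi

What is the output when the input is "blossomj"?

The pattern: swap each adjacent pair of characters (1↔2, 3↔4, ...).
So "blossomj" becomes "lbsoosjm".

lbsoosjm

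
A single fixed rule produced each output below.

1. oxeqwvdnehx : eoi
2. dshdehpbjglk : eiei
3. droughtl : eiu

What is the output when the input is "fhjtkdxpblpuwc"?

The transformation: shift every letter 1 place forward in the alphabet (wrapping around), then keep only the vowels.
So "fhjtkdxpblpuwc" becomes "iue".

iue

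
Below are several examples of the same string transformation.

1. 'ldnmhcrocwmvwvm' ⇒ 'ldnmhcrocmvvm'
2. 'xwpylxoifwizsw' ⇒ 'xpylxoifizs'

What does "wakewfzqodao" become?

What's happening: remove every "w".
Doing the same to "wakewfzqodao": "akefzqodao".

akefzqodao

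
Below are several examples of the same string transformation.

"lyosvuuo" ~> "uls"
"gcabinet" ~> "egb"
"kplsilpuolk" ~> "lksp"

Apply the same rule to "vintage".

evt

Rule — keep one character in every 3, starting at position 1 (positions 1st, 4th, 7th, ...), then move the last character to the front.
"vintage" → "vte" → "evt".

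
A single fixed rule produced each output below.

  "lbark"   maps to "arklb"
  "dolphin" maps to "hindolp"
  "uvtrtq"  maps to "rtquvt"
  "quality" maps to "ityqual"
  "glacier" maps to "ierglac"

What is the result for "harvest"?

estharv

The rule is to move the last 3 characters to the front (rotate right by 3).
For "harvest" the result is "estharv".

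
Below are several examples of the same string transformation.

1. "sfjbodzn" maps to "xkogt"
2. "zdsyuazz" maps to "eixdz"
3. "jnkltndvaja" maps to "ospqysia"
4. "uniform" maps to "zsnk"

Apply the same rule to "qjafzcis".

vofke

Each output is the input with this applied: delete the last 3 characters, then shift every letter 5 places forward in the alphabet (wrapping around).
Working it through for "qjafzcis": intermediate "qjafz", final "vofke".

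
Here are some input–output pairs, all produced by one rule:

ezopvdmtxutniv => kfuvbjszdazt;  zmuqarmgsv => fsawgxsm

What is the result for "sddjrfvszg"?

The rule is to shift every letter 6 places forward in the alphabet (wrapping around), then delete the last 2 characters.
On "sddjrfvszg" that produces "yjjpxlby".

yjjpxlby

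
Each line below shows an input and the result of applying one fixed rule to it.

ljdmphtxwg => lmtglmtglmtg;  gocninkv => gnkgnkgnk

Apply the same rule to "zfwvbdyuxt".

zvytzvytzvyt

The pattern: keep one character in every 3, starting at position 1 (positions 1st, 4th, 7th, ...), then write the whole string 3 times in a row.
On "zfwvbdyuxt": the first step gives "zvyt", and the second then gives "zvytzvytzvyt".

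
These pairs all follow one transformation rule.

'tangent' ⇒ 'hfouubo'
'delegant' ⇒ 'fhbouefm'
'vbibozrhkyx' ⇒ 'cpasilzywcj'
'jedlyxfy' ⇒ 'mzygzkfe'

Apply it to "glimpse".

nqtfhmj

Rule — move the first 3 characters to the end (rotate left by 3), then shift every letter 1 place forward in the alphabet (wrapping around).
Doing the same to "glimpse": "nqtfhmj".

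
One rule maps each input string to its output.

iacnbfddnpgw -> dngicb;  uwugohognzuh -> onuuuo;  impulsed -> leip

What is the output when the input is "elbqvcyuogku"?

yokebv

What's happening: keep every other character starting from the first (positions 1st, 3rd, 5th, ...), then swap the front and back halves of the string.
For "elbqvcyuogku", step one produces "ebvyok"; step two turns that into "yokebv".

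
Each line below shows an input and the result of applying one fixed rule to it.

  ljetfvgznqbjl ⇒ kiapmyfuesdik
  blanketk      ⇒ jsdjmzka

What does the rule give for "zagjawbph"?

The transformation: reverse the string, then shift every letter 1 place backward in the alphabet (wrapping around).
On "zagjawbph": the first step gives "hpbwajgaz", and the second then gives "goavzifzy".

goavzifzy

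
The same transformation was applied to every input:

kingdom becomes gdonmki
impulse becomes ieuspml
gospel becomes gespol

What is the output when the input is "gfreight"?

Each output is the input with this applied: sort the characters into reverse alphabetical order, then move the last 2 characters to the front (rotate right by 2).
"gfreight" → "trihggfe" → "fetrihgg".

fetrihgg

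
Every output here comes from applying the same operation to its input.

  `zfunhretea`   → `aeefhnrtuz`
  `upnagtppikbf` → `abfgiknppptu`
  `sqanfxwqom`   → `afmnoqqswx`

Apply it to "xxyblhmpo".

bhlmopxxy

What's happening: sort the characters into alphabetical order.
For "xxyblhmpo" the result is "bhlmopxxy".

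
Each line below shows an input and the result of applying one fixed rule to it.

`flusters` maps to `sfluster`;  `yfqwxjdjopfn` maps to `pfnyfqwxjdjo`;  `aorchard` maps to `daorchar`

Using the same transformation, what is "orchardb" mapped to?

borchard

What's happening: move the first 3 characters to the end (rotate left by 3), then swap the front and back halves of the string.
For "orchardb", step one produces "hardborc"; step two turns that into "borchard".
(Check on "aorchard": → "chardaor" → "daorchar" ✓)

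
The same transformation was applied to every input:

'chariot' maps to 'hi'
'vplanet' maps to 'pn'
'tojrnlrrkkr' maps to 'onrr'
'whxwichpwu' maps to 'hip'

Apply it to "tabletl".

The rule is to keep one character in every 3, starting at position 2 (positions 2nd, 5th, 8th, ...).
Doing the same to "tabletl": "ae".

ae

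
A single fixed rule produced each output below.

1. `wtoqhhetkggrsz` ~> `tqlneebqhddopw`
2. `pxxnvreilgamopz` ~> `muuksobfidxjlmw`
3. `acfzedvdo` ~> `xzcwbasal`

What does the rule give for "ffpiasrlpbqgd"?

What's happening: shift every letter 3 places backward in the alphabet (wrapping around).
For "ffpiasrlpbqgd" the result is "ccmfxpoimynda".

ccmfxpoimynda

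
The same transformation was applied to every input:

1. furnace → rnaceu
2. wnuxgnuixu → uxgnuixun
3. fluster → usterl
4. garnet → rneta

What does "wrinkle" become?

Rule — delete the first character, then move the first character to the end.
On "wrinkle": the first step gives "rinkle", and the second then gives "inkler".

inkler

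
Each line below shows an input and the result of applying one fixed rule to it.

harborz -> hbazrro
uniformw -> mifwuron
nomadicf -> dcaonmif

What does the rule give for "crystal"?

lcaytsr

Rule — sort the characters into reverse alphabetical order, then move the last 3 characters to the front (rotate right by 3).
On "crystal" that produces "lcaytsr".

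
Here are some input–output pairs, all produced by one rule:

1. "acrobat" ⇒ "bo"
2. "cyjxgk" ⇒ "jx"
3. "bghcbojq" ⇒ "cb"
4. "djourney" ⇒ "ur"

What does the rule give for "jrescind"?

sc

Looking at the pairs, the operation is to take characters alternately from the front and the back (1st, last, 2nd, 2nd-last, ...), then keep only the last 2 characters.
"jrescind" → "jdrneisc" → "sc".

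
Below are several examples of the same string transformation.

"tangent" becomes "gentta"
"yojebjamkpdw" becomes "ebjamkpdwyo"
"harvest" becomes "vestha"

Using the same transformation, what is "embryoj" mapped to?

ryojem

The rule is to move the first 2 characters to the end (rotate left by 2), then delete the first character.
Applying both steps to "embryoj": "bryojem", then "ryojem".
(Check on "harvest": → "rvestha" → "vestha" ✓)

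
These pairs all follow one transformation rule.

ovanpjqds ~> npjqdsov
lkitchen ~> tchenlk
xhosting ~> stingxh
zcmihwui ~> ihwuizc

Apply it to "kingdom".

gdomki

The transformation: move the first 3 characters to the end (rotate left by 3), then delete the last character.
Applying both steps to "kingdom": "gdomkin", then "gdomki".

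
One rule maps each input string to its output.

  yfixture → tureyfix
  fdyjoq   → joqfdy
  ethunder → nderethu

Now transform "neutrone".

roneneut

In each case the input is transformed by: swap the front and back halves of the string.
Applying that to "neutrone" gives "roneneut".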